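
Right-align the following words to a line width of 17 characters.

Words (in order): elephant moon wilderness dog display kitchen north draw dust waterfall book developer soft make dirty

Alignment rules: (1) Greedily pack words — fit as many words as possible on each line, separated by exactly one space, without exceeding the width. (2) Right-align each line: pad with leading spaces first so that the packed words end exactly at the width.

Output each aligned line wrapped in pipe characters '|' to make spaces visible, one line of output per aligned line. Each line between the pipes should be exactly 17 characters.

Line 1: ['elephant', 'moon'] (min_width=13, slack=4)
Line 2: ['wilderness', 'dog'] (min_width=14, slack=3)
Line 3: ['display', 'kitchen'] (min_width=15, slack=2)
Line 4: ['north', 'draw', 'dust'] (min_width=15, slack=2)
Line 5: ['waterfall', 'book'] (min_width=14, slack=3)
Line 6: ['developer', 'soft'] (min_width=14, slack=3)
Line 7: ['make', 'dirty'] (min_width=10, slack=7)

Answer: |    elephant moon|
|   wilderness dog|
|  display kitchen|
|  north draw dust|
|   waterfall book|
|   developer soft|
|       make dirty|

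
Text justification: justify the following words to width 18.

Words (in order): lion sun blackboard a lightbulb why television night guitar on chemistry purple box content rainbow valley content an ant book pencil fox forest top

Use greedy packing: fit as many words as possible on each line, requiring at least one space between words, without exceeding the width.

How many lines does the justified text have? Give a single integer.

Answer: 11

Derivation:
Line 1: ['lion', 'sun'] (min_width=8, slack=10)
Line 2: ['blackboard', 'a'] (min_width=12, slack=6)
Line 3: ['lightbulb', 'why'] (min_width=13, slack=5)
Line 4: ['television', 'night'] (min_width=16, slack=2)
Line 5: ['guitar', 'on'] (min_width=9, slack=9)
Line 6: ['chemistry', 'purple'] (min_width=16, slack=2)
Line 7: ['box', 'content'] (min_width=11, slack=7)
Line 8: ['rainbow', 'valley'] (min_width=14, slack=4)
Line 9: ['content', 'an', 'ant'] (min_width=14, slack=4)
Line 10: ['book', 'pencil', 'fox'] (min_width=15, slack=3)
Line 11: ['forest', 'top'] (min_width=10, slack=8)
Total lines: 11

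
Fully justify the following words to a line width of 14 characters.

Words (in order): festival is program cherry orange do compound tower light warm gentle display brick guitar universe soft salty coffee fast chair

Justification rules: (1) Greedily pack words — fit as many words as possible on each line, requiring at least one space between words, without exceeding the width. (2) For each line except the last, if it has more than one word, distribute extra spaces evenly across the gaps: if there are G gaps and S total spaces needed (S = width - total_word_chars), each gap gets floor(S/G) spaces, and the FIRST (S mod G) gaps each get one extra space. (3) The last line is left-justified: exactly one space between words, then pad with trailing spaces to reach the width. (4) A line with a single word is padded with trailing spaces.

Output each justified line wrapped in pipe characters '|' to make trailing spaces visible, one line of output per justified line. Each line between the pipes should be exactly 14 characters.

Line 1: ['festival', 'is'] (min_width=11, slack=3)
Line 2: ['program', 'cherry'] (min_width=14, slack=0)
Line 3: ['orange', 'do'] (min_width=9, slack=5)
Line 4: ['compound', 'tower'] (min_width=14, slack=0)
Line 5: ['light', 'warm'] (min_width=10, slack=4)
Line 6: ['gentle', 'display'] (min_width=14, slack=0)
Line 7: ['brick', 'guitar'] (min_width=12, slack=2)
Line 8: ['universe', 'soft'] (min_width=13, slack=1)
Line 9: ['salty', 'coffee'] (min_width=12, slack=2)
Line 10: ['fast', 'chair'] (min_width=10, slack=4)

Answer: |festival    is|
|program cherry|
|orange      do|
|compound tower|
|light     warm|
|gentle display|
|brick   guitar|
|universe  soft|
|salty   coffee|
|fast chair    |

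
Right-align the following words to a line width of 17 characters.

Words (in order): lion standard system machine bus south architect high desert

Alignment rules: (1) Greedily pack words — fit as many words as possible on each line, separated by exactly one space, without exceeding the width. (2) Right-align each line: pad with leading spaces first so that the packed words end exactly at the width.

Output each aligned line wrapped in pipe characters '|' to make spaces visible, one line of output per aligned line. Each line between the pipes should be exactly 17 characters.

Line 1: ['lion', 'standard'] (min_width=13, slack=4)
Line 2: ['system', 'machine'] (min_width=14, slack=3)
Line 3: ['bus', 'south'] (min_width=9, slack=8)
Line 4: ['architect', 'high'] (min_width=14, slack=3)
Line 5: ['desert'] (min_width=6, slack=11)

Answer: |    lion standard|
|   system machine|
|        bus south|
|   architect high|
|           desert|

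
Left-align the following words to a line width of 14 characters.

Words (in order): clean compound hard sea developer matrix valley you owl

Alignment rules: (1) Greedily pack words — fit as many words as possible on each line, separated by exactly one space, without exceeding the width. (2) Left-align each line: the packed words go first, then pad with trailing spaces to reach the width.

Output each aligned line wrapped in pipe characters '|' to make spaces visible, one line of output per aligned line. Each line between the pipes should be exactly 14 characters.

Answer: |clean compound|
|hard sea      |
|developer     |
|matrix valley |
|you owl       |

Derivation:
Line 1: ['clean', 'compound'] (min_width=14, slack=0)
Line 2: ['hard', 'sea'] (min_width=8, slack=6)
Line 3: ['developer'] (min_width=9, slack=5)
Line 4: ['matrix', 'valley'] (min_width=13, slack=1)
Line 5: ['you', 'owl'] (min_width=7, slack=7)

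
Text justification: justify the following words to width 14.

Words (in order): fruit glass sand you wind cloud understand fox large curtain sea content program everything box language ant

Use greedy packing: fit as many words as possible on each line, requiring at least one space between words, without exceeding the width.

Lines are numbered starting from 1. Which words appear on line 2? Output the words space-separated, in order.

Line 1: ['fruit', 'glass'] (min_width=11, slack=3)
Line 2: ['sand', 'you', 'wind'] (min_width=13, slack=1)
Line 3: ['cloud'] (min_width=5, slack=9)
Line 4: ['understand', 'fox'] (min_width=14, slack=0)
Line 5: ['large', 'curtain'] (min_width=13, slack=1)
Line 6: ['sea', 'content'] (min_width=11, slack=3)
Line 7: ['program'] (min_width=7, slack=7)
Line 8: ['everything', 'box'] (min_width=14, slack=0)
Line 9: ['language', 'ant'] (min_width=12, slack=2)

Answer: sand you wind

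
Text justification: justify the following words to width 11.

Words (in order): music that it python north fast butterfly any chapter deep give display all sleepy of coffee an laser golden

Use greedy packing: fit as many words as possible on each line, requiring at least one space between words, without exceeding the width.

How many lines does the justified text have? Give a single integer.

Line 1: ['music', 'that'] (min_width=10, slack=1)
Line 2: ['it', 'python'] (min_width=9, slack=2)
Line 3: ['north', 'fast'] (min_width=10, slack=1)
Line 4: ['butterfly'] (min_width=9, slack=2)
Line 5: ['any', 'chapter'] (min_width=11, slack=0)
Line 6: ['deep', 'give'] (min_width=9, slack=2)
Line 7: ['display', 'all'] (min_width=11, slack=0)
Line 8: ['sleepy', 'of'] (min_width=9, slack=2)
Line 9: ['coffee', 'an'] (min_width=9, slack=2)
Line 10: ['laser'] (min_width=5, slack=6)
Line 11: ['golden'] (min_width=6, slack=5)
Total lines: 11

Answer: 11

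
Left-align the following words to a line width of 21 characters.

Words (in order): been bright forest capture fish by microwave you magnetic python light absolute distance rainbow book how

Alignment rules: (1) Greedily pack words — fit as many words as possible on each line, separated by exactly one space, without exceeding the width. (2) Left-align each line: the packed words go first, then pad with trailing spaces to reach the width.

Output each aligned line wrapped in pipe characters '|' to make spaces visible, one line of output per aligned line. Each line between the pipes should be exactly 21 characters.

Line 1: ['been', 'bright', 'forest'] (min_width=18, slack=3)
Line 2: ['capture', 'fish', 'by'] (min_width=15, slack=6)
Line 3: ['microwave', 'you'] (min_width=13, slack=8)
Line 4: ['magnetic', 'python', 'light'] (min_width=21, slack=0)
Line 5: ['absolute', 'distance'] (min_width=17, slack=4)
Line 6: ['rainbow', 'book', 'how'] (min_width=16, slack=5)

Answer: |been bright forest   |
|capture fish by      |
|microwave you        |
|magnetic python light|
|absolute distance    |
|rainbow book how     |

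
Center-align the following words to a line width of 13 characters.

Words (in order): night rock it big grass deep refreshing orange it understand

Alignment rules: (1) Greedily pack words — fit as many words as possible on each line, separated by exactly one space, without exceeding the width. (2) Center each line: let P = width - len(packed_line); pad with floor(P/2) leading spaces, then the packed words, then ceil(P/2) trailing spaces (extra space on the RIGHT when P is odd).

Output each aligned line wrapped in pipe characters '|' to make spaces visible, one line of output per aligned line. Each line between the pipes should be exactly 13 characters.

Line 1: ['night', 'rock', 'it'] (min_width=13, slack=0)
Line 2: ['big', 'grass'] (min_width=9, slack=4)
Line 3: ['deep'] (min_width=4, slack=9)
Line 4: ['refreshing'] (min_width=10, slack=3)
Line 5: ['orange', 'it'] (min_width=9, slack=4)
Line 6: ['understand'] (min_width=10, slack=3)

Answer: |night rock it|
|  big grass  |
|    deep     |
| refreshing  |
|  orange it  |
| understand  |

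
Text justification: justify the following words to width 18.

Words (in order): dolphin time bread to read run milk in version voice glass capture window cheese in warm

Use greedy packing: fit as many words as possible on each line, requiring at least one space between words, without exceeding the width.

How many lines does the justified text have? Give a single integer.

Line 1: ['dolphin', 'time', 'bread'] (min_width=18, slack=0)
Line 2: ['to', 'read', 'run', 'milk'] (min_width=16, slack=2)
Line 3: ['in', 'version', 'voice'] (min_width=16, slack=2)
Line 4: ['glass', 'capture'] (min_width=13, slack=5)
Line 5: ['window', 'cheese', 'in'] (min_width=16, slack=2)
Line 6: ['warm'] (min_width=4, slack=14)
Total lines: 6

Answer: 6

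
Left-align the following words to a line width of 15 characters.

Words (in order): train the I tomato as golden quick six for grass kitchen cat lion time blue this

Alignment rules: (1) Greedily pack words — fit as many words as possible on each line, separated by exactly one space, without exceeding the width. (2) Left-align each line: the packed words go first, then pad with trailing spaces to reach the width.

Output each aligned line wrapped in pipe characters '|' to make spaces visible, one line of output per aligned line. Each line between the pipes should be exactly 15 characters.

Answer: |train the I    |
|tomato as      |
|golden quick   |
|six for grass  |
|kitchen cat    |
|lion time blue |
|this           |

Derivation:
Line 1: ['train', 'the', 'I'] (min_width=11, slack=4)
Line 2: ['tomato', 'as'] (min_width=9, slack=6)
Line 3: ['golden', 'quick'] (min_width=12, slack=3)
Line 4: ['six', 'for', 'grass'] (min_width=13, slack=2)
Line 5: ['kitchen', 'cat'] (min_width=11, slack=4)
Line 6: ['lion', 'time', 'blue'] (min_width=14, slack=1)
Line 7: ['this'] (min_width=4, slack=11)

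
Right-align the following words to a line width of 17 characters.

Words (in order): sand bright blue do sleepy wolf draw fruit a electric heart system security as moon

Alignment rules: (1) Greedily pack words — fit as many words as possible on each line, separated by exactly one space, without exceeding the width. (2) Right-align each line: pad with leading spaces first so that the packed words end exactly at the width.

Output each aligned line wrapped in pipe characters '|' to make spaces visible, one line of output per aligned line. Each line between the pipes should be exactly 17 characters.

Answer: | sand bright blue|
|   do sleepy wolf|
|     draw fruit a|
|   electric heart|
|  system security|
|          as moon|

Derivation:
Line 1: ['sand', 'bright', 'blue'] (min_width=16, slack=1)
Line 2: ['do', 'sleepy', 'wolf'] (min_width=14, slack=3)
Line 3: ['draw', 'fruit', 'a'] (min_width=12, slack=5)
Line 4: ['electric', 'heart'] (min_width=14, slack=3)
Line 5: ['system', 'security'] (min_width=15, slack=2)
Line 6: ['as', 'moon'] (min_width=7, slack=10)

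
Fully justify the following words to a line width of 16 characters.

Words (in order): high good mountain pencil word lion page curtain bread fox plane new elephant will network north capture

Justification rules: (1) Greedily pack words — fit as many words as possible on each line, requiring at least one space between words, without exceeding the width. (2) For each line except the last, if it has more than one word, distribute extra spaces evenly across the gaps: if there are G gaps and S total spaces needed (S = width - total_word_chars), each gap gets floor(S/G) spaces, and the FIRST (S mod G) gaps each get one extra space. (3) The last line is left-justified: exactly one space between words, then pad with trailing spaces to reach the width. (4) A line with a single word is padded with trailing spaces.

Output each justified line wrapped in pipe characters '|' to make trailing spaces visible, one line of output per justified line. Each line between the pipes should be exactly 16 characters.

Answer: |high        good|
|mountain  pencil|
|word  lion  page|
|curtain    bread|
|fox   plane  new|
|elephant    will|
|network    north|
|capture         |

Derivation:
Line 1: ['high', 'good'] (min_width=9, slack=7)
Line 2: ['mountain', 'pencil'] (min_width=15, slack=1)
Line 3: ['word', 'lion', 'page'] (min_width=14, slack=2)
Line 4: ['curtain', 'bread'] (min_width=13, slack=3)
Line 5: ['fox', 'plane', 'new'] (min_width=13, slack=3)
Line 6: ['elephant', 'will'] (min_width=13, slack=3)
Line 7: ['network', 'north'] (min_width=13, slack=3)
Line 8: ['capture'] (min_width=7, slack=9)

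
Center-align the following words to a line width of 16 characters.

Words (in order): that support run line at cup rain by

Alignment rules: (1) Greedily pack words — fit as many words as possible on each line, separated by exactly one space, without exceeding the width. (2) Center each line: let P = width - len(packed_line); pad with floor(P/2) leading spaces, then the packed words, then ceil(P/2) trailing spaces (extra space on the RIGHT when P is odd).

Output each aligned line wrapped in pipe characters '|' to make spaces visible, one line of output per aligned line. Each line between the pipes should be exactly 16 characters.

Answer: |that support run|
|line at cup rain|
|       by       |

Derivation:
Line 1: ['that', 'support', 'run'] (min_width=16, slack=0)
Line 2: ['line', 'at', 'cup', 'rain'] (min_width=16, slack=0)
Line 3: ['by'] (min_width=2, slack=14)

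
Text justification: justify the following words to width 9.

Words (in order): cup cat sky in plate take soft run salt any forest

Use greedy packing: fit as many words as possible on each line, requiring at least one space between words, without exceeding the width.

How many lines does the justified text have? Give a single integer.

Line 1: ['cup', 'cat'] (min_width=7, slack=2)
Line 2: ['sky', 'in'] (min_width=6, slack=3)
Line 3: ['plate'] (min_width=5, slack=4)
Line 4: ['take', 'soft'] (min_width=9, slack=0)
Line 5: ['run', 'salt'] (min_width=8, slack=1)
Line 6: ['any'] (min_width=3, slack=6)
Line 7: ['forest'] (min_width=6, slack=3)
Total lines: 7

Answer: 7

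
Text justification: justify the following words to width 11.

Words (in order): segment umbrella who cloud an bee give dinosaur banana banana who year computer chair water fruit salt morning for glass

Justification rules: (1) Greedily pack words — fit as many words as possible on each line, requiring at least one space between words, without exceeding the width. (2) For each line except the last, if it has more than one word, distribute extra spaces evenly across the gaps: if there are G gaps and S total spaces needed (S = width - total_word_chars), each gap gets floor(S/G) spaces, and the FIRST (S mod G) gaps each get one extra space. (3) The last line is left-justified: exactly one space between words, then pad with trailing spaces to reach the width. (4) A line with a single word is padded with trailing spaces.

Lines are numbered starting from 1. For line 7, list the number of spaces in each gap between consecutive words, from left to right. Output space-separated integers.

Answer: 2

Derivation:
Line 1: ['segment'] (min_width=7, slack=4)
Line 2: ['umbrella'] (min_width=8, slack=3)
Line 3: ['who', 'cloud'] (min_width=9, slack=2)
Line 4: ['an', 'bee', 'give'] (min_width=11, slack=0)
Line 5: ['dinosaur'] (min_width=8, slack=3)
Line 6: ['banana'] (min_width=6, slack=5)
Line 7: ['banana', 'who'] (min_width=10, slack=1)
Line 8: ['year'] (min_width=4, slack=7)
Line 9: ['computer'] (min_width=8, slack=3)
Line 10: ['chair', 'water'] (min_width=11, slack=0)
Line 11: ['fruit', 'salt'] (min_width=10, slack=1)
Line 12: ['morning', 'for'] (min_width=11, slack=0)
Line 13: ['glass'] (min_width=5, slack=6)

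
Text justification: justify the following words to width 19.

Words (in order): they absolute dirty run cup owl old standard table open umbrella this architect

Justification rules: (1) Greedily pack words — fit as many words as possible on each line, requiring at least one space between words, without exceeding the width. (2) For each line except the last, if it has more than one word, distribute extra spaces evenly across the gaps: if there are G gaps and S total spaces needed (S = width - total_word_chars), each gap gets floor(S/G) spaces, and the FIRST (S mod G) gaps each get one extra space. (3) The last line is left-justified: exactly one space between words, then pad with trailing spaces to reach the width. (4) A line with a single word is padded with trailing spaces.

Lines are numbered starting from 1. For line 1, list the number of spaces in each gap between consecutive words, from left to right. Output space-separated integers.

Answer: 1 1

Derivation:
Line 1: ['they', 'absolute', 'dirty'] (min_width=19, slack=0)
Line 2: ['run', 'cup', 'owl', 'old'] (min_width=15, slack=4)
Line 3: ['standard', 'table', 'open'] (min_width=19, slack=0)
Line 4: ['umbrella', 'this'] (min_width=13, slack=6)
Line 5: ['architect'] (min_width=9, slack=10)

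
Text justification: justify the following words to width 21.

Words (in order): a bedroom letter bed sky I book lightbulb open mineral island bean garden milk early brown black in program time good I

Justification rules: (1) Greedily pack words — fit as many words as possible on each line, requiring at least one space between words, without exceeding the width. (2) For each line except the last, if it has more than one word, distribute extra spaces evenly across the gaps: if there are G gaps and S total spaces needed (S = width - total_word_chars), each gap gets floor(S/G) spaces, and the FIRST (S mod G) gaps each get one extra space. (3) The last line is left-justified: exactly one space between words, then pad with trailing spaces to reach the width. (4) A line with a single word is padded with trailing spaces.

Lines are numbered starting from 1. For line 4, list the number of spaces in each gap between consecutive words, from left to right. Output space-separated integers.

Answer: 4 3

Derivation:
Line 1: ['a', 'bedroom', 'letter', 'bed'] (min_width=20, slack=1)
Line 2: ['sky', 'I', 'book', 'lightbulb'] (min_width=20, slack=1)
Line 3: ['open', 'mineral', 'island'] (min_width=19, slack=2)
Line 4: ['bean', 'garden', 'milk'] (min_width=16, slack=5)
Line 5: ['early', 'brown', 'black', 'in'] (min_width=20, slack=1)
Line 6: ['program', 'time', 'good', 'I'] (min_width=19, slack=2)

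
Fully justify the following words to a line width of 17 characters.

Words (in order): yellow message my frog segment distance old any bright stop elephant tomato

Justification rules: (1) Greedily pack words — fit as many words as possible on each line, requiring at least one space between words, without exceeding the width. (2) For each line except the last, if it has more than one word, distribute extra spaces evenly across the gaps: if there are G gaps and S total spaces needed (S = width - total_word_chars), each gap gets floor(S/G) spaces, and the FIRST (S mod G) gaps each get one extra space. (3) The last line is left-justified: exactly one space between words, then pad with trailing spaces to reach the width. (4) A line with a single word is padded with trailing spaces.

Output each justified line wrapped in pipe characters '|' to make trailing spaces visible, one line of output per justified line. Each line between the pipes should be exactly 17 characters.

Answer: |yellow message my|
|frog      segment|
|distance  old any|
|bright       stop|
|elephant tomato  |

Derivation:
Line 1: ['yellow', 'message', 'my'] (min_width=17, slack=0)
Line 2: ['frog', 'segment'] (min_width=12, slack=5)
Line 3: ['distance', 'old', 'any'] (min_width=16, slack=1)
Line 4: ['bright', 'stop'] (min_width=11, slack=6)
Line 5: ['elephant', 'tomato'] (min_width=15, slack=2)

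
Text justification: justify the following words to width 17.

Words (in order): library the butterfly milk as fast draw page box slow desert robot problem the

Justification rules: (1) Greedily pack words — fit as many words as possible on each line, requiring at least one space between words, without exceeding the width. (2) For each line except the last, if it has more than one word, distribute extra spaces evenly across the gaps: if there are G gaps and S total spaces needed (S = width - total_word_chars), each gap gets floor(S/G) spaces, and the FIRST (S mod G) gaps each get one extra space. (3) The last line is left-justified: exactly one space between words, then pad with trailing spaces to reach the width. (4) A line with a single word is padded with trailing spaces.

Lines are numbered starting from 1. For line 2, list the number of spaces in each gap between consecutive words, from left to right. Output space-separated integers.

Answer: 1 1

Derivation:
Line 1: ['library', 'the'] (min_width=11, slack=6)
Line 2: ['butterfly', 'milk', 'as'] (min_width=17, slack=0)
Line 3: ['fast', 'draw', 'page'] (min_width=14, slack=3)
Line 4: ['box', 'slow', 'desert'] (min_width=15, slack=2)
Line 5: ['robot', 'problem', 'the'] (min_width=17, slack=0)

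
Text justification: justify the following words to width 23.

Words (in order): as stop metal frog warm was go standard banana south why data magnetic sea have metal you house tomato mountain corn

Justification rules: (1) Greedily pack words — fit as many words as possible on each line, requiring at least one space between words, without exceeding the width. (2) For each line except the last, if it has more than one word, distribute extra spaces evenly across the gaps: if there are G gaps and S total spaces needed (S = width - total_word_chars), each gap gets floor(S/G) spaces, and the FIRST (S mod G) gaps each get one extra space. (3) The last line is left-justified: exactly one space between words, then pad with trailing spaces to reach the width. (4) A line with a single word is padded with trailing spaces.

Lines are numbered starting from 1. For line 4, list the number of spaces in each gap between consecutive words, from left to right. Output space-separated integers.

Line 1: ['as', 'stop', 'metal', 'frog', 'warm'] (min_width=23, slack=0)
Line 2: ['was', 'go', 'standard', 'banana'] (min_width=22, slack=1)
Line 3: ['south', 'why', 'data', 'magnetic'] (min_width=23, slack=0)
Line 4: ['sea', 'have', 'metal', 'you'] (min_width=18, slack=5)
Line 5: ['house', 'tomato', 'mountain'] (min_width=21, slack=2)
Line 6: ['corn'] (min_width=4, slack=19)

Answer: 3 3 2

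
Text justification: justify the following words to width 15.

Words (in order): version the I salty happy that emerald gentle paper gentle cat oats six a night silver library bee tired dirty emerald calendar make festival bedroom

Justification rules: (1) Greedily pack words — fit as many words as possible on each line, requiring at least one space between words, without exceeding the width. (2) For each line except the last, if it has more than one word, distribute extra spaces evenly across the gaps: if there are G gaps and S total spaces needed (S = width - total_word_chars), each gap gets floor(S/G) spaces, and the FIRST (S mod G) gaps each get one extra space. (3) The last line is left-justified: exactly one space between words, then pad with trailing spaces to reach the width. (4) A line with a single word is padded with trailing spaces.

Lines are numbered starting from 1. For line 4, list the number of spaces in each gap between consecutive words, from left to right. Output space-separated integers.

Answer: 4

Derivation:
Line 1: ['version', 'the', 'I'] (min_width=13, slack=2)
Line 2: ['salty', 'happy'] (min_width=11, slack=4)
Line 3: ['that', 'emerald'] (min_width=12, slack=3)
Line 4: ['gentle', 'paper'] (min_width=12, slack=3)
Line 5: ['gentle', 'cat', 'oats'] (min_width=15, slack=0)
Line 6: ['six', 'a', 'night'] (min_width=11, slack=4)
Line 7: ['silver', 'library'] (min_width=14, slack=1)
Line 8: ['bee', 'tired', 'dirty'] (min_width=15, slack=0)
Line 9: ['emerald'] (min_width=7, slack=8)
Line 10: ['calendar', 'make'] (min_width=13, slack=2)
Line 11: ['festival'] (min_width=8, slack=7)
Line 12: ['bedroom'] (min_width=7, slack=8)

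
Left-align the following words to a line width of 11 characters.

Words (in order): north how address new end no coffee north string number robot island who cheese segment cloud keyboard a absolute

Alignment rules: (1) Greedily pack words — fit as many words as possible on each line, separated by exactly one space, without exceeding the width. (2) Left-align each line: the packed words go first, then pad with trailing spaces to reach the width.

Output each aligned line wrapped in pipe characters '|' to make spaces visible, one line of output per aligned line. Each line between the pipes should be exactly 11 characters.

Line 1: ['north', 'how'] (min_width=9, slack=2)
Line 2: ['address', 'new'] (min_width=11, slack=0)
Line 3: ['end', 'no'] (min_width=6, slack=5)
Line 4: ['coffee'] (min_width=6, slack=5)
Line 5: ['north'] (min_width=5, slack=6)
Line 6: ['string'] (min_width=6, slack=5)
Line 7: ['number'] (min_width=6, slack=5)
Line 8: ['robot'] (min_width=5, slack=6)
Line 9: ['island', 'who'] (min_width=10, slack=1)
Line 10: ['cheese'] (min_width=6, slack=5)
Line 11: ['segment'] (min_width=7, slack=4)
Line 12: ['cloud'] (min_width=5, slack=6)
Line 13: ['keyboard', 'a'] (min_width=10, slack=1)
Line 14: ['absolute'] (min_width=8, slack=3)

Answer: |north how  |
|address new|
|end no     |
|coffee     |
|north      |
|string     |
|number     |
|robot      |
|island who |
|cheese     |
|segment    |
|cloud      |
|keyboard a |
|absolute   |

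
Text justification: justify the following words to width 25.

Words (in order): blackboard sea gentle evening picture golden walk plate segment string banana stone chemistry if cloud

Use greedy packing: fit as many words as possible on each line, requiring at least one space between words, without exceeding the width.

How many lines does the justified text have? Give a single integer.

Line 1: ['blackboard', 'sea', 'gentle'] (min_width=21, slack=4)
Line 2: ['evening', 'picture', 'golden'] (min_width=22, slack=3)
Line 3: ['walk', 'plate', 'segment', 'string'] (min_width=25, slack=0)
Line 4: ['banana', 'stone', 'chemistry', 'if'] (min_width=25, slack=0)
Line 5: ['cloud'] (min_width=5, slack=20)
Total lines: 5

Answer: 5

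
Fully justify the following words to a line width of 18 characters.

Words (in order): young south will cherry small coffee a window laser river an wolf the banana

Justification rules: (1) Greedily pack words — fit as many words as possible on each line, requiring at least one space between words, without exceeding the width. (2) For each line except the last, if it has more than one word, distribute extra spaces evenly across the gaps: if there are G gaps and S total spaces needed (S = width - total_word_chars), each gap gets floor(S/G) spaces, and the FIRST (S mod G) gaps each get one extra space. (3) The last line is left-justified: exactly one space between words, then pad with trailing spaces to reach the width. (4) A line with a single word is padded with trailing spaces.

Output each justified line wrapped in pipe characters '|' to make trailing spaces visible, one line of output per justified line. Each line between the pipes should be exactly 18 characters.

Answer: |young  south  will|
|cherry       small|
|coffee   a  window|
|laser   river   an|
|wolf the banana   |

Derivation:
Line 1: ['young', 'south', 'will'] (min_width=16, slack=2)
Line 2: ['cherry', 'small'] (min_width=12, slack=6)
Line 3: ['coffee', 'a', 'window'] (min_width=15, slack=3)
Line 4: ['laser', 'river', 'an'] (min_width=14, slack=4)
Line 5: ['wolf', 'the', 'banana'] (min_width=15, slack=3)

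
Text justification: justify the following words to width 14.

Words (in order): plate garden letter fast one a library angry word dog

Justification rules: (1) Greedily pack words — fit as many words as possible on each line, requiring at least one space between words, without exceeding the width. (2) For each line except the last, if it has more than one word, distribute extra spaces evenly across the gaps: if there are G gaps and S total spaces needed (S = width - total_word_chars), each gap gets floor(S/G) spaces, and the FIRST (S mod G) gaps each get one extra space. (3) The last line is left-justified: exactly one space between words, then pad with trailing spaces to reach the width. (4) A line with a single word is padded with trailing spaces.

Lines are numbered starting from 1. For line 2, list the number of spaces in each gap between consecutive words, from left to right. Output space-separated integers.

Answer: 4

Derivation:
Line 1: ['plate', 'garden'] (min_width=12, slack=2)
Line 2: ['letter', 'fast'] (min_width=11, slack=3)
Line 3: ['one', 'a', 'library'] (min_width=13, slack=1)
Line 4: ['angry', 'word', 'dog'] (min_width=14, slack=0)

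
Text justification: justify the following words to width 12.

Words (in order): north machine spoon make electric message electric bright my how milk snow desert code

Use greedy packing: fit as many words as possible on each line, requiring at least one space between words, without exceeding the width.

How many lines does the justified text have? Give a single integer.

Answer: 10

Derivation:
Line 1: ['north'] (min_width=5, slack=7)
Line 2: ['machine'] (min_width=7, slack=5)
Line 3: ['spoon', 'make'] (min_width=10, slack=2)
Line 4: ['electric'] (min_width=8, slack=4)
Line 5: ['message'] (min_width=7, slack=5)
Line 6: ['electric'] (min_width=8, slack=4)
Line 7: ['bright', 'my'] (min_width=9, slack=3)
Line 8: ['how', 'milk'] (min_width=8, slack=4)
Line 9: ['snow', 'desert'] (min_width=11, slack=1)
Line 10: ['code'] (min_width=4, slack=8)
Total lines: 10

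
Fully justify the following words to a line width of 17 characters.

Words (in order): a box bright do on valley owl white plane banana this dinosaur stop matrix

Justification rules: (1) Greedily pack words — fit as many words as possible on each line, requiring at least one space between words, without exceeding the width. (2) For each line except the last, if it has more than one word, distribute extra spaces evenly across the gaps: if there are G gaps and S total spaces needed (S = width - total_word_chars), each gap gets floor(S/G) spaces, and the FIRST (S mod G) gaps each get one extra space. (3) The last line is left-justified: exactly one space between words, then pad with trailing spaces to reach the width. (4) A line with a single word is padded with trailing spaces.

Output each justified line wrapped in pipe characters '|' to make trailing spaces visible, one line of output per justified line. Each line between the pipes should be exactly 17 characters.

Answer: |a  box  bright do|
|on   valley   owl|
|white       plane|
|banana       this|
|dinosaur     stop|
|matrix           |

Derivation:
Line 1: ['a', 'box', 'bright', 'do'] (min_width=15, slack=2)
Line 2: ['on', 'valley', 'owl'] (min_width=13, slack=4)
Line 3: ['white', 'plane'] (min_width=11, slack=6)
Line 4: ['banana', 'this'] (min_width=11, slack=6)
Line 5: ['dinosaur', 'stop'] (min_width=13, slack=4)
Line 6: ['matrix'] (min_width=6, slack=11)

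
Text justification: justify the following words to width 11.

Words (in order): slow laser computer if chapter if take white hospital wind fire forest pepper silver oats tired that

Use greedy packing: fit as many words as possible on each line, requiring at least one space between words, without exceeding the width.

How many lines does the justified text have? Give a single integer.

Line 1: ['slow', 'laser'] (min_width=10, slack=1)
Line 2: ['computer', 'if'] (min_width=11, slack=0)
Line 3: ['chapter', 'if'] (min_width=10, slack=1)
Line 4: ['take', 'white'] (min_width=10, slack=1)
Line 5: ['hospital'] (min_width=8, slack=3)
Line 6: ['wind', 'fire'] (min_width=9, slack=2)
Line 7: ['forest'] (min_width=6, slack=5)
Line 8: ['pepper'] (min_width=6, slack=5)
Line 9: ['silver', 'oats'] (min_width=11, slack=0)
Line 10: ['tired', 'that'] (min_width=10, slack=1)
Total lines: 10

Answer: 10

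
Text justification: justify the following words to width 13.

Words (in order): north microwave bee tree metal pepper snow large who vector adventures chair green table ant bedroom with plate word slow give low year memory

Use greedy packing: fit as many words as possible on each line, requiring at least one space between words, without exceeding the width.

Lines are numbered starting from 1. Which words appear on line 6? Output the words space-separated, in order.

Answer: vector

Derivation:
Line 1: ['north'] (min_width=5, slack=8)
Line 2: ['microwave', 'bee'] (min_width=13, slack=0)
Line 3: ['tree', 'metal'] (min_width=10, slack=3)
Line 4: ['pepper', 'snow'] (min_width=11, slack=2)
Line 5: ['large', 'who'] (min_width=9, slack=4)
Line 6: ['vector'] (min_width=6, slack=7)
Line 7: ['adventures'] (min_width=10, slack=3)
Line 8: ['chair', 'green'] (min_width=11, slack=2)
Line 9: ['table', 'ant'] (min_width=9, slack=4)
Line 10: ['bedroom', 'with'] (min_width=12, slack=1)
Line 11: ['plate', 'word'] (min_width=10, slack=3)
Line 12: ['slow', 'give', 'low'] (min_width=13, slack=0)
Line 13: ['year', 'memory'] (min_width=11, slack=2)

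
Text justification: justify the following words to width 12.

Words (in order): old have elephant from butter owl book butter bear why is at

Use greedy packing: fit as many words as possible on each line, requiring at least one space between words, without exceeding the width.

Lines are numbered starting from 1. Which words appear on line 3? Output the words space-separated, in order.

Line 1: ['old', 'have'] (min_width=8, slack=4)
Line 2: ['elephant'] (min_width=8, slack=4)
Line 3: ['from', 'butter'] (min_width=11, slack=1)
Line 4: ['owl', 'book'] (min_width=8, slack=4)
Line 5: ['butter', 'bear'] (min_width=11, slack=1)
Line 6: ['why', 'is', 'at'] (min_width=9, slack=3)

Answer: from butter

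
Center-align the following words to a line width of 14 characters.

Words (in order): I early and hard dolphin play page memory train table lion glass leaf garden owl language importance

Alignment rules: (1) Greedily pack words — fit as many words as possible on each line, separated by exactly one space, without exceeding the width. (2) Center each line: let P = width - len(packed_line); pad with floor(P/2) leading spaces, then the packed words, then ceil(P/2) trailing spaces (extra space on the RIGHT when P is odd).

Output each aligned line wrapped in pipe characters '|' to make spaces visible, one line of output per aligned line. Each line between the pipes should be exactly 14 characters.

Line 1: ['I', 'early', 'and'] (min_width=11, slack=3)
Line 2: ['hard', 'dolphin'] (min_width=12, slack=2)
Line 3: ['play', 'page'] (min_width=9, slack=5)
Line 4: ['memory', 'train'] (min_width=12, slack=2)
Line 5: ['table', 'lion'] (min_width=10, slack=4)
Line 6: ['glass', 'leaf'] (min_width=10, slack=4)
Line 7: ['garden', 'owl'] (min_width=10, slack=4)
Line 8: ['language'] (min_width=8, slack=6)
Line 9: ['importance'] (min_width=10, slack=4)

Answer: | I early and  |
| hard dolphin |
|  play page   |
| memory train |
|  table lion  |
|  glass leaf  |
|  garden owl  |
|   language   |
|  importance  |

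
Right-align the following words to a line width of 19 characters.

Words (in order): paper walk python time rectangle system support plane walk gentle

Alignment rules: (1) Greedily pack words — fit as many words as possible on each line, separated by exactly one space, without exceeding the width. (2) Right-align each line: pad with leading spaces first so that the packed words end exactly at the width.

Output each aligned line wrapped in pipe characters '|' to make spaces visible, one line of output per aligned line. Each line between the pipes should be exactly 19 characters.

Answer: |  paper walk python|
|     time rectangle|
|     system support|
|  plane walk gentle|

Derivation:
Line 1: ['paper', 'walk', 'python'] (min_width=17, slack=2)
Line 2: ['time', 'rectangle'] (min_width=14, slack=5)
Line 3: ['system', 'support'] (min_width=14, slack=5)
Line 4: ['plane', 'walk', 'gentle'] (min_width=17, slack=2)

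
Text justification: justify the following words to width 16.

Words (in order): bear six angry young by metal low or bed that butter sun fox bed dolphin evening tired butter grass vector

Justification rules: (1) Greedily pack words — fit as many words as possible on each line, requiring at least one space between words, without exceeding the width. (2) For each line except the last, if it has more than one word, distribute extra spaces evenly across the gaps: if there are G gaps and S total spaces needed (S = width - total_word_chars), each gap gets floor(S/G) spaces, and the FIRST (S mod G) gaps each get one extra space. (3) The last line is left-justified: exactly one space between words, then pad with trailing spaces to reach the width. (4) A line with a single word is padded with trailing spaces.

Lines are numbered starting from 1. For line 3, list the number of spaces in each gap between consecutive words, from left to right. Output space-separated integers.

Line 1: ['bear', 'six', 'angry'] (min_width=14, slack=2)
Line 2: ['young', 'by', 'metal'] (min_width=14, slack=2)
Line 3: ['low', 'or', 'bed', 'that'] (min_width=15, slack=1)
Line 4: ['butter', 'sun', 'fox'] (min_width=14, slack=2)
Line 5: ['bed', 'dolphin'] (min_width=11, slack=5)
Line 6: ['evening', 'tired'] (min_width=13, slack=3)
Line 7: ['butter', 'grass'] (min_width=12, slack=4)
Line 8: ['vector'] (min_width=6, slack=10)

Answer: 2 1 1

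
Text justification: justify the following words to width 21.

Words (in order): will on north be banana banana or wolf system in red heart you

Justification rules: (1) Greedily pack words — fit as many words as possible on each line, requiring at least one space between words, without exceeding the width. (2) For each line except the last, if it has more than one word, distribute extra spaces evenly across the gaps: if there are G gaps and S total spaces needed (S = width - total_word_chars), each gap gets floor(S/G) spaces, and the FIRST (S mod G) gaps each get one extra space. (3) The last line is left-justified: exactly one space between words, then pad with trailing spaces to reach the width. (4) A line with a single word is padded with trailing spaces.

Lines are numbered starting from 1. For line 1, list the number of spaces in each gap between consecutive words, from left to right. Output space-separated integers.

Line 1: ['will', 'on', 'north', 'be'] (min_width=16, slack=5)
Line 2: ['banana', 'banana', 'or', 'wolf'] (min_width=21, slack=0)
Line 3: ['system', 'in', 'red', 'heart'] (min_width=19, slack=2)
Line 4: ['you'] (min_width=3, slack=18)

Answer: 3 3 2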